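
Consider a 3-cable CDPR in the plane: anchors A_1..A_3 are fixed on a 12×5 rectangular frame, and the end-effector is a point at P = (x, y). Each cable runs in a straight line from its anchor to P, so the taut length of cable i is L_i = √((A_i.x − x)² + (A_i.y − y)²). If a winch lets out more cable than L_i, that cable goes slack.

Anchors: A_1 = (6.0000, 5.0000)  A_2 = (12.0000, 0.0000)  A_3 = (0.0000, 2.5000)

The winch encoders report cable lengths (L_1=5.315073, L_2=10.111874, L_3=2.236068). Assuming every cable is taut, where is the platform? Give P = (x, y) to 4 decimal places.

(2.0000, 1.5000)

circle eqns → linear via eq_j − eq_1; set c_j = A_j·A_j − L_j²
c_1 = 36.0000+25.0000−28.2500 = 32.7500
-12.0000·x + 10.0000·y = c_1−c_2 = -9.0000
12.0000·x + 5.0000·y = c_1−c_3 = 31.5000
solve first two rows → x=2.0000, y=1.5000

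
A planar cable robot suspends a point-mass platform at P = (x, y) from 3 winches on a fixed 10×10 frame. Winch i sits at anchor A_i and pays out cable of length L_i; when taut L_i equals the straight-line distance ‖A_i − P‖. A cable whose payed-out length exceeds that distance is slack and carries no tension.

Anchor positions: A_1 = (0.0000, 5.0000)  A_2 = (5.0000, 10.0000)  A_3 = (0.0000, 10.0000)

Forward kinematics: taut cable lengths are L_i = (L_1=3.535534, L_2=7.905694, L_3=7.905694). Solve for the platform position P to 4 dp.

each cable: (A_i−P)·(A_i−P) = L_i²; let k_i = ‖A_i‖²−L_i²
k_1 = 0.0000+25.0000−12.5000 = 12.5000
row 1: -10.0000x − 10.0000y = -50.0000  (k_2=62.5000)
row 2: 0.0000x − 10.0000y = -25.0000  (k_3=37.5000)
Cramer on rows 1–2 → x = 2.5000, y = 2.5000

(2.5000, 2.5000)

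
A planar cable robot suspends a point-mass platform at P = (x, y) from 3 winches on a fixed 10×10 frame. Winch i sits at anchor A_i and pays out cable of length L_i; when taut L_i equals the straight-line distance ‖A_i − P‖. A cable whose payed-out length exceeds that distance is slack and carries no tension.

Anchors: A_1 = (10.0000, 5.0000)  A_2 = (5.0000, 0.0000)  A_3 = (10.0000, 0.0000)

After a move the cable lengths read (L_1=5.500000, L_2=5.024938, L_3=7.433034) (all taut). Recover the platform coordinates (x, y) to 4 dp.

(4.5000, 5.0000)

circle eqns → linear via eq_j − eq_1; set k_j = A_j·A_j − L_j²
k_1 = 100.0000+25.0000−30.2500 = 94.7500
10.0000·x + 10.0000·y = k_1−k_2 = 95.0000
0.0000·x + 10.0000·y = k_1−k_3 = 50.0000
solve first two rows → x=4.5000, y=5.0000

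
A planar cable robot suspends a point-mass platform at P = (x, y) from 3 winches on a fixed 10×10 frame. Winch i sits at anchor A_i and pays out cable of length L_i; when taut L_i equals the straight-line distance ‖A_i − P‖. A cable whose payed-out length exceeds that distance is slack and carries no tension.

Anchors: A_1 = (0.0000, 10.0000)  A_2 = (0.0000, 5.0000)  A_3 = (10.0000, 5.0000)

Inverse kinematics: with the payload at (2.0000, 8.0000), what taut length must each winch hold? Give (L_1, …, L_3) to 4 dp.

(2.8284, 3.6056, 8.5440)

L_1: Δ = A_1−P = (-2.0000, 2.0000) → ‖Δ‖ = √8.0000 = 2.8284
L_2: Δ = A_2−P = (-2.0000, -3.0000) → ‖Δ‖ = √13.0000 = 3.6056
L_3: Δ = A_3−P = (8.0000, -3.0000) → ‖Δ‖ = √73.0000 = 8.5440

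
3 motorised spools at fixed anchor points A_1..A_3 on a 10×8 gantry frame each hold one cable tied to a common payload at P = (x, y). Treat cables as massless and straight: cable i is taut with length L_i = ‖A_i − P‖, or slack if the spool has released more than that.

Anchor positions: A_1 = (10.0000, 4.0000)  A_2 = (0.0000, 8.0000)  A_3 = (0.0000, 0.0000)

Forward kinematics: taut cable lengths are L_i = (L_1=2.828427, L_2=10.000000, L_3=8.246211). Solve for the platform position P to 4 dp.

(8.0000, 2.0000)

circle eqns → linear via eq_j − eq_1; set q_j = A_j·A_j − L_j²
q_1 = 100.0000+16.0000−8.0000 = 108.0000
20.0000·x − 8.0000·y = q_1−q_2 = 144.0000
20.0000·x + 8.0000·y = q_1−q_3 = 176.0000
solve first two rows → x=8.0000, y=2.0000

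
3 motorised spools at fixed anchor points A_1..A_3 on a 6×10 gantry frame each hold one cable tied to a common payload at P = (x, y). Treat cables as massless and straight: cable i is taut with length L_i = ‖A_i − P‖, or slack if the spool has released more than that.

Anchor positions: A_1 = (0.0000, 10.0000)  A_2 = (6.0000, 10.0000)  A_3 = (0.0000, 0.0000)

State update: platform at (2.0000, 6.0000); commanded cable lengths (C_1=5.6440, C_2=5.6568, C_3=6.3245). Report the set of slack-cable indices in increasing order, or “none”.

cable 1: √((-2.0000)²+(4.0000)²)=4.4721, C_1=5.6440: slack
cable 2: √((4.0000)²+(4.0000)²)=5.6569, C_2=5.6568: taut
cable 3: √((-2.0000)²+(-6.0000)²)=6.3246, C_3=6.3245: taut

1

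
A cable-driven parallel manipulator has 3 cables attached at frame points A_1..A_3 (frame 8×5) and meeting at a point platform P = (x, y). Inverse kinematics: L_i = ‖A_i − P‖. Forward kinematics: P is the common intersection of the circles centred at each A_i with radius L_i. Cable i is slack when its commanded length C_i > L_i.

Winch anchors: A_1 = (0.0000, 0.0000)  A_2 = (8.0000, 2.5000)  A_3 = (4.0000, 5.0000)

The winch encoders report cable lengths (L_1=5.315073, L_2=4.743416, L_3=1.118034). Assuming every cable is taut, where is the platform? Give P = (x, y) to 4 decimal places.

expand ‖A_i−P‖²=L_i² and subtract eq 1 (c_i ≔ ‖A_i‖²−L_i²)
c_1 = 0.0000+0.0000−28.2500 = -28.2500
eq1−eq2 → [-16.0000  -5.0000]·P = -76.0000
eq1−eq3 → [-8.0000  -10.0000]·P = -68.0000
2×2 solve → P = (3.5000, 4.0000)

(3.5000, 4.0000)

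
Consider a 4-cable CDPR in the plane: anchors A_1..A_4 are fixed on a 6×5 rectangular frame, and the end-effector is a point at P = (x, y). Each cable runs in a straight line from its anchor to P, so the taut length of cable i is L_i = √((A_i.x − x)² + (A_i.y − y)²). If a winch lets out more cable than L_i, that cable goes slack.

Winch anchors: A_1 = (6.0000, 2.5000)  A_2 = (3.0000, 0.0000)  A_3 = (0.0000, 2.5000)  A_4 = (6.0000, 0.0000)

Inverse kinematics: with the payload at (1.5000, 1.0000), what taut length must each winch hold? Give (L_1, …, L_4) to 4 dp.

(4.7434, 1.8028, 2.1213, 4.6098)

cable 1: Δx=4.5000, Δy=1.5000; L_1 = √(Δx²+Δy²) = 4.7434
cable 2: Δx=1.5000, Δy=-1.0000; L_2 = √(Δx²+Δy²) = 1.8028
cable 3: Δx=-1.5000, Δy=1.5000; L_3 = √(Δx²+Δy²) = 2.1213
cable 4: Δx=4.5000, Δy=-1.0000; L_4 = √(Δx²+Δy²) = 4.6098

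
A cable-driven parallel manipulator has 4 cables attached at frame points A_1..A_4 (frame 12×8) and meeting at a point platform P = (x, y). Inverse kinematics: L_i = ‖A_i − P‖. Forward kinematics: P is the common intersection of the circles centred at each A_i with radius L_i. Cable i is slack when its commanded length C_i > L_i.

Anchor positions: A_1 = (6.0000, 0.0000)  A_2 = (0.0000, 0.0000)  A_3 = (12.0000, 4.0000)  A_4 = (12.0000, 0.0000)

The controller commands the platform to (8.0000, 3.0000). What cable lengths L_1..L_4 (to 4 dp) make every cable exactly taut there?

cable 1: Δx=-2.0000, Δy=-3.0000; L_1 = √(Δx²+Δy²) = 3.6056
cable 2: Δx=-8.0000, Δy=-3.0000; L_2 = √(Δx²+Δy²) = 8.5440
cable 3: Δx=4.0000, Δy=1.0000; L_3 = √(Δx²+Δy²) = 4.1231
cable 4: Δx=4.0000, Δy=-3.0000; L_4 = √(Δx²+Δy²) = 5.0000

(3.6056, 8.5440, 4.1231, 5.0000)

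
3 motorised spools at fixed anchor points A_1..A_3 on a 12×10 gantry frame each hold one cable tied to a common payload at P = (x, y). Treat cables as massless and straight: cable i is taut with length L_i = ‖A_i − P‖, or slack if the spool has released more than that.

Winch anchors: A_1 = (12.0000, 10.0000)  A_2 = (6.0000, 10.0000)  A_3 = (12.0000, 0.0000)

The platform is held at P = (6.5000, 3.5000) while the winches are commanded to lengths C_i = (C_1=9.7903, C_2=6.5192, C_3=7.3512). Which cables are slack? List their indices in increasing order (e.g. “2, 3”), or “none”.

cable 1: L_1 = ‖A_1−P‖ = 8.5147;  C_1 = 9.7903 → slack
cable 2: L_2 = ‖A_2−P‖ = 6.5192;  C_2 = 6.5192 → taut
cable 3: L_3 = ‖A_3−P‖ = 6.5192;  C_3 = 7.3512 → slack

1, 3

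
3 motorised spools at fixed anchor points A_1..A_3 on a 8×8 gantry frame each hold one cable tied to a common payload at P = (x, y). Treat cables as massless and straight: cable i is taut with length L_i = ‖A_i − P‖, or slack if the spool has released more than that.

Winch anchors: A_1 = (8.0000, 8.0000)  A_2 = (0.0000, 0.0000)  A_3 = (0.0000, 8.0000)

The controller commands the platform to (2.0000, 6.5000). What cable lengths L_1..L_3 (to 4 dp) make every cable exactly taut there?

(6.1847, 6.8007, 2.5000)

L_1 = √((8.0000−2.0000)² + (8.0000−6.5000)²) = 6.1847
L_2 = √((0.0000−2.0000)² + (0.0000−6.5000)²) = 6.8007
L_3 = √((0.0000−2.0000)² + (8.0000−6.5000)²) = 2.5000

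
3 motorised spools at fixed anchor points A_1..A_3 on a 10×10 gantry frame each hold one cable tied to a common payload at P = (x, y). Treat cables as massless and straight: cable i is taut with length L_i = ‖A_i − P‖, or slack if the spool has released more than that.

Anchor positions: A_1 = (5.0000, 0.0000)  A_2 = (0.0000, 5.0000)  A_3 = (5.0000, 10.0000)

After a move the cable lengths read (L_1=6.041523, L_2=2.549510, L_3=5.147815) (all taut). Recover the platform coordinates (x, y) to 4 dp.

(2.5000, 5.5000)

expand ‖A_i−P‖²=L_i² and subtract eq 1 (c_i ≔ ‖A_i‖²−L_i²)
c_1 = 25.0000+0.0000−36.5000 = -11.5000
eq1−eq2 → [10.0000  -10.0000]·P = -30.0000
eq1−eq3 → [0.0000  -20.0000]·P = -110.0000
2×2 solve → P = (2.5000, 5.5000)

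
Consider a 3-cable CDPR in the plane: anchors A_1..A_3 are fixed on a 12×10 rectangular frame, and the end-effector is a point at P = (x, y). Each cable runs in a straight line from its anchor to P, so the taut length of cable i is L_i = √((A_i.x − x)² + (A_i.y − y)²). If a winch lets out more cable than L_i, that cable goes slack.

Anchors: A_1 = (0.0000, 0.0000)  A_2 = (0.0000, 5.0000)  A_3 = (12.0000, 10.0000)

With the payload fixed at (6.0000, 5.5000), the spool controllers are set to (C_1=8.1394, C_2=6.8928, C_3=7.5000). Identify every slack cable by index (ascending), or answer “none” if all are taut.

i=1: geometric 8.1394 vs commanded 8.1394 ⇒ taut
i=2: geometric 6.0208 vs commanded 6.8928 ⇒ slack
i=3: geometric 7.5000 vs commanded 7.5000 ⇒ taut

2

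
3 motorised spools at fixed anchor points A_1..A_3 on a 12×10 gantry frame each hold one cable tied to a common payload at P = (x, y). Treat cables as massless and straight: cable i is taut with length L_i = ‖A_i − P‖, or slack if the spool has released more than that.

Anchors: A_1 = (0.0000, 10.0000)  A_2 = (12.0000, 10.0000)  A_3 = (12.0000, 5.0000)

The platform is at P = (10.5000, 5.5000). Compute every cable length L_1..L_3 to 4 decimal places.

(11.4237, 4.7434, 1.5811)

L_1: Δ = A_1−P = (-10.5000, 4.5000) → ‖Δ‖ = √130.5000 = 11.4237
L_2: Δ = A_2−P = (1.5000, 4.5000) → ‖Δ‖ = √22.5000 = 4.7434
L_3: Δ = A_3−P = (1.5000, -0.5000) → ‖Δ‖ = √2.5000 = 1.5811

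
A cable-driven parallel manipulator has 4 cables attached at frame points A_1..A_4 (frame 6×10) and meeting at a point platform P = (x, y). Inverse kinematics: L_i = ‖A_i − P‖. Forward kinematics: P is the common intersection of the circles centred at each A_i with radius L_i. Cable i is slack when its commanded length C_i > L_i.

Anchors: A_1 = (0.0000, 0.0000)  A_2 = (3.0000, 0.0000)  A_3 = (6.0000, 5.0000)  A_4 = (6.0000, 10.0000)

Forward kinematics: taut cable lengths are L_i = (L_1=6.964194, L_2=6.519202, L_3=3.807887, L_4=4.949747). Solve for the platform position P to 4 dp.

circle eqns → linear via eq_j − eq_1; set q_j = A_j·A_j − L_j²
q_1 = 0.0000+0.0000−48.5000 = -48.5000
-6.0000·x + 0.0000·y = q_1−q_2 = -15.0000
-12.0000·x − 10.0000·y = q_1−q_3 = -95.0000
-12.0000·x − 20.0000·y = q_1−q_4 = -160.0000
solve first two rows → x=2.5000, y=6.5000
check cable 4: ‖A_4−P‖² = 24.5000 ≈ L_4² = 24.5000 ✓

(2.5000, 6.5000)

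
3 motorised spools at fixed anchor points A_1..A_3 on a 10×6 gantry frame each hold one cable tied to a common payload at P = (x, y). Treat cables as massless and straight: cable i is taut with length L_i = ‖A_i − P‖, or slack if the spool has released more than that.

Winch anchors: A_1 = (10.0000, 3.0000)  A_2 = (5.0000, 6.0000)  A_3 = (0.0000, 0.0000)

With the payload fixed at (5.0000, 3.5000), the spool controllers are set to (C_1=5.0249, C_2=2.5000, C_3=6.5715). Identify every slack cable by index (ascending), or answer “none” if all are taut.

i=1: geometric 5.0249 vs commanded 5.0249 ⇒ taut
i=2: geometric 2.5000 vs commanded 2.5000 ⇒ taut
i=3: geometric 6.1033 vs commanded 6.5715 ⇒ slack

3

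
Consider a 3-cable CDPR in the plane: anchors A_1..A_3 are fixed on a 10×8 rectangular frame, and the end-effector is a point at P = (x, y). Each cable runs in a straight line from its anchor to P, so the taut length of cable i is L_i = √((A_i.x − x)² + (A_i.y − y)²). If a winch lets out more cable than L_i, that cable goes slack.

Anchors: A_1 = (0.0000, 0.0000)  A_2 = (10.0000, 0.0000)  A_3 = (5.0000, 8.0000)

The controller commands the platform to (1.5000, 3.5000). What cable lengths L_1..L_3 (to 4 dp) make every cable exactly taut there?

(3.8079, 9.1924, 5.7009)

L_1: Δ = A_1−P = (-1.5000, -3.5000) → ‖Δ‖ = √14.5000 = 3.8079
L_2: Δ = A_2−P = (8.5000, -3.5000) → ‖Δ‖ = √84.5000 = 9.1924
L_3: Δ = A_3−P = (3.5000, 4.5000) → ‖Δ‖ = √32.5000 = 5.7009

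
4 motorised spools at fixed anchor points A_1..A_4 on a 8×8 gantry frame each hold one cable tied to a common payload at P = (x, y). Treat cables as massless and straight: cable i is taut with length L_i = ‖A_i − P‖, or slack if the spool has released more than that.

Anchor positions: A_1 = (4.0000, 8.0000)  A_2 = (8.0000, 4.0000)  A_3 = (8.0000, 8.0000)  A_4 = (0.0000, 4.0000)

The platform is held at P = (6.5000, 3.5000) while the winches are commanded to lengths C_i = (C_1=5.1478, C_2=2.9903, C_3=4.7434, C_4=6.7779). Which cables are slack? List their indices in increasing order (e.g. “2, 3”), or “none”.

2, 4

cable 1: √((-2.5000)²+(4.5000)²)=5.1478, C_1=5.1478: taut
cable 2: √((1.5000)²+(0.5000)²)=1.5811, C_2=2.9903: slack
cable 3: √((1.5000)²+(4.5000)²)=4.7434, C_3=4.7434: taut
cable 4: √((-6.5000)²+(0.5000)²)=6.5192, C_4=6.7779: slack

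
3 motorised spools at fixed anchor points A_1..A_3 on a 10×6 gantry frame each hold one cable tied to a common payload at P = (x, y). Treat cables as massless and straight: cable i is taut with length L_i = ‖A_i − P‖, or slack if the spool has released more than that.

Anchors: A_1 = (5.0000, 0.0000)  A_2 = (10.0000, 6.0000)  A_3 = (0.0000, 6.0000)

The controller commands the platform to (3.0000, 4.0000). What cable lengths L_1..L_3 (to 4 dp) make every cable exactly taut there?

(4.4721, 7.2801, 3.6056)

cable 1: Δx=2.0000, Δy=-4.0000; L_1 = √(Δx²+Δy²) = 4.4721
cable 2: Δx=7.0000, Δy=2.0000; L_2 = √(Δx²+Δy²) = 7.2801
cable 3: Δx=-3.0000, Δy=2.0000; L_3 = √(Δx²+Δy²) = 3.6056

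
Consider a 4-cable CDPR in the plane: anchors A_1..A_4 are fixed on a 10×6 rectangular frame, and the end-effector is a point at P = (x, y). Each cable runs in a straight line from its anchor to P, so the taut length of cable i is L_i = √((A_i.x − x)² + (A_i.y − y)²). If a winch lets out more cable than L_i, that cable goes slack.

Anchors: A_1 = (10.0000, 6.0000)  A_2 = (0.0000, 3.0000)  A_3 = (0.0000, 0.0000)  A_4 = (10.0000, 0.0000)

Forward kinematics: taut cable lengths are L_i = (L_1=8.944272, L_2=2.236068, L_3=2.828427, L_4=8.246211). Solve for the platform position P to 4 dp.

each cable: (A_i−P)·(A_i−P) = L_i²; let q_i = ‖A_i‖²−L_i²
q_1 = 100.0000+36.0000−80.0000 = 56.0000
row 1: 20.0000x + 6.0000y = 52.0000  (q_2=4.0000)
row 2: 20.0000x + 12.0000y = 64.0000  (q_3=-8.0000)
row 3: 0.0000x + 12.0000y = 24.0000  (q_4=32.0000)
Cramer on rows 1–2 → x = 2.0000, y = 2.0000
check cable 4: ‖A_4−P‖² = 68.0000 ≈ L_4² = 68.0000 ✓

(2.0000, 2.0000)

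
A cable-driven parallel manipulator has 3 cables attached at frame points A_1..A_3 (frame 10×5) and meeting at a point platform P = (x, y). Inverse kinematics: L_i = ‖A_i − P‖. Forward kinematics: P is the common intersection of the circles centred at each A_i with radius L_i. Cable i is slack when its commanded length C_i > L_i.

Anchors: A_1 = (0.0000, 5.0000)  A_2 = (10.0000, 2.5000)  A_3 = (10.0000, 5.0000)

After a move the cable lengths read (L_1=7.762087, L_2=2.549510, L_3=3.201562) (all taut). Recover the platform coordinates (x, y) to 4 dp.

(7.5000, 3.0000)

each cable: (A_i−P)·(A_i−P) = L_i²; let q_i = ‖A_i‖²−L_i²
q_1 = 0.0000+25.0000−60.2500 = -35.2500
row 1: -20.0000x + 5.0000y = -135.0000  (q_2=99.7500)
row 2: -20.0000x + 0.0000y = -150.0000  (q_3=114.7500)
Cramer on rows 1–2 → x = 7.5000, y = 3.0000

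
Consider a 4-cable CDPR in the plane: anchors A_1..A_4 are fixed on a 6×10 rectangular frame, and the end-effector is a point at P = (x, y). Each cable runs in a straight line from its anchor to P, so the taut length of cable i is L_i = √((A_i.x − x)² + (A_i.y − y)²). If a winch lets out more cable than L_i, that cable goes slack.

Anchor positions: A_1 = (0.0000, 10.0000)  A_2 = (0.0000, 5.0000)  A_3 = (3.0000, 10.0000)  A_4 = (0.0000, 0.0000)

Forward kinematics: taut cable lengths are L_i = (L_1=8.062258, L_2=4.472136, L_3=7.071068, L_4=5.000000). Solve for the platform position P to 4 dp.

each cable: (A_i−P)·(A_i−P) = L_i²; let q_i = ‖A_i‖²−L_i²
q_1 = 0.0000+100.0000−65.0000 = 35.0000
row 1: 0.0000x + 10.0000y = 30.0000  (q_2=5.0000)
row 2: -6.0000x + 0.0000y = -24.0000  (q_3=59.0000)
row 3: 0.0000x + 20.0000y = 60.0000  (q_4=-25.0000)
Cramer on rows 1–2 → x = 4.0000, y = 3.0000
check cable 4: ‖A_4−P‖² = 25.0000 ≈ L_4² = 25.0000 ✓

(4.0000, 3.0000)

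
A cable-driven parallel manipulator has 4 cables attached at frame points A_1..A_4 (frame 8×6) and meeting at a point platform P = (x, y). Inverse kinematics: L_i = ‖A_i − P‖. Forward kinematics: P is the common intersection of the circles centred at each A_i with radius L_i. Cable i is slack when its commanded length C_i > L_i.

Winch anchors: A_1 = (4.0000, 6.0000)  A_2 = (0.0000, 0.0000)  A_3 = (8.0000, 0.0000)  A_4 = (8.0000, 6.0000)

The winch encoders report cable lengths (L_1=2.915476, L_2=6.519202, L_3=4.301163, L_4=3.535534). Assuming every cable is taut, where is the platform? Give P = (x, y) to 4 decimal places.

each cable: (A_i−P)·(A_i−P) = L_i²; let c_i = ‖A_i‖²−L_i²
c_1 = 16.0000+36.0000−8.5000 = 43.5000
row 1: 8.0000x + 12.0000y = 86.0000  (c_2=-42.5000)
row 2: -8.0000x + 12.0000y = -2.0000  (c_3=45.5000)
row 3: -8.0000x + 0.0000y = -44.0000  (c_4=87.5000)
Cramer on rows 1–2 → x = 5.5000, y = 3.5000
check cable 4: ‖A_4−P‖² = 12.5000 ≈ L_4² = 12.5000 ✓

(5.5000, 3.5000)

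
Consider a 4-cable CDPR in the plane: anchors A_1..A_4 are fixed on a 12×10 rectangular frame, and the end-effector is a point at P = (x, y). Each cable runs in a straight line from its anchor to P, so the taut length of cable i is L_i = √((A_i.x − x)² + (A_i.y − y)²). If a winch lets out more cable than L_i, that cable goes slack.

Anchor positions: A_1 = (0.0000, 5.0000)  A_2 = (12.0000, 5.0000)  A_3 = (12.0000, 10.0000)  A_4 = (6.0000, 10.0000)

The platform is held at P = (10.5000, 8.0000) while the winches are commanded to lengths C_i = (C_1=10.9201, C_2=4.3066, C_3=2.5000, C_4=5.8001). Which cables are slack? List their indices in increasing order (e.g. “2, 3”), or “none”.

2, 4

cable 1: √((-10.5000)²+(-3.0000)²)=10.9202, C_1=10.9201: taut
cable 2: √((1.5000)²+(-3.0000)²)=3.3541, C_2=4.3066: slack
cable 3: √((1.5000)²+(2.0000)²)=2.5000, C_3=2.5000: taut
cable 4: √((-4.5000)²+(2.0000)²)=4.9244, C_4=5.8001: slack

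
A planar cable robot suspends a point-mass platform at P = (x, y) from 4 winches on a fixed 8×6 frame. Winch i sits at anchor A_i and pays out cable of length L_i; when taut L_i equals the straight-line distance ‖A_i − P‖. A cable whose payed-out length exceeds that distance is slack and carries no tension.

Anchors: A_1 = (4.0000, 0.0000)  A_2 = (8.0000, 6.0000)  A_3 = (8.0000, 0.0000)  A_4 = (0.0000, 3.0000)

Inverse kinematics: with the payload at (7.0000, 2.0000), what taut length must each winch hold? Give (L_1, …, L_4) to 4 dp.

cable 1: Δx=-3.0000, Δy=-2.0000; L_1 = √(Δx²+Δy²) = 3.6056
cable 2: Δx=1.0000, Δy=4.0000; L_2 = √(Δx²+Δy²) = 4.1231
cable 3: Δx=1.0000, Δy=-2.0000; L_3 = √(Δx²+Δy²) = 2.2361
cable 4: Δx=-7.0000, Δy=1.0000; L_4 = √(Δx²+Δy²) = 7.0711

(3.6056, 4.1231, 2.2361, 7.0711)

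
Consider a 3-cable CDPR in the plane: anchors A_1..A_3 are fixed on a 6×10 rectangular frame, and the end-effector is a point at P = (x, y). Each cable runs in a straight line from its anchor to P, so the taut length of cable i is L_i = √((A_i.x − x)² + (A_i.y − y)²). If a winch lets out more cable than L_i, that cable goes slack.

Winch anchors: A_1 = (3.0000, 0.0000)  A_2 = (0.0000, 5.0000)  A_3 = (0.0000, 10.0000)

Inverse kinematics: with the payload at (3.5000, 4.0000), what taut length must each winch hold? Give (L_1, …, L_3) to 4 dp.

(4.0311, 3.6401, 6.9462)

cable 1: Δx=-0.5000, Δy=-4.0000; L_1 = √(Δx²+Δy²) = 4.0311
cable 2: Δx=-3.5000, Δy=1.0000; L_2 = √(Δx²+Δy²) = 3.6401
cable 3: Δx=-3.5000, Δy=6.0000; L_3 = √(Δx²+Δy²) = 6.9462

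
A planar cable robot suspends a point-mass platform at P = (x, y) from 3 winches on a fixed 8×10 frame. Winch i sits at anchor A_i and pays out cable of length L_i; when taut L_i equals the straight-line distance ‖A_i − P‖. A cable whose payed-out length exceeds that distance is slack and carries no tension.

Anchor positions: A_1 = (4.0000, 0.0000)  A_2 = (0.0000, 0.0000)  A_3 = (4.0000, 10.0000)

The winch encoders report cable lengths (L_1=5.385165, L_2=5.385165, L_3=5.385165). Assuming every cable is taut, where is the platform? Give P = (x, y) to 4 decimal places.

each cable: (A_i−P)·(A_i−P) = L_i²; let c_i = ‖A_i‖²−L_i²
c_1 = 16.0000+0.0000−29.0000 = -13.0000
row 1: 8.0000x + 0.0000y = 16.0000  (c_2=-29.0000)
row 2: 0.0000x − 20.0000y = -100.0000  (c_3=87.0000)
Cramer on rows 1–2 → x = 2.0000, y = 5.0000

(2.0000, 5.0000)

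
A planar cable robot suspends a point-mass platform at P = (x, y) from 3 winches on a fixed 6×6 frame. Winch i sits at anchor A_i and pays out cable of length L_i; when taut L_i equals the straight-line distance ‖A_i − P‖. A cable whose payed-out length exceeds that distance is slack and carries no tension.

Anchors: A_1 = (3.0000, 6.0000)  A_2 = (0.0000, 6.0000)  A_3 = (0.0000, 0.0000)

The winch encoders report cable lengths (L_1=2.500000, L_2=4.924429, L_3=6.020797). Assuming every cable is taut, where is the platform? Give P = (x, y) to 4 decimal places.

circle eqns → linear via eq_j − eq_1; set q_j = A_j·A_j − L_j²
q_1 = 9.0000+36.0000−6.2500 = 38.7500
6.0000·x + 0.0000·y = q_1−q_2 = 27.0000
6.0000·x + 12.0000·y = q_1−q_3 = 75.0000
solve first two rows → x=4.5000, y=4.0000

(4.5000, 4.0000)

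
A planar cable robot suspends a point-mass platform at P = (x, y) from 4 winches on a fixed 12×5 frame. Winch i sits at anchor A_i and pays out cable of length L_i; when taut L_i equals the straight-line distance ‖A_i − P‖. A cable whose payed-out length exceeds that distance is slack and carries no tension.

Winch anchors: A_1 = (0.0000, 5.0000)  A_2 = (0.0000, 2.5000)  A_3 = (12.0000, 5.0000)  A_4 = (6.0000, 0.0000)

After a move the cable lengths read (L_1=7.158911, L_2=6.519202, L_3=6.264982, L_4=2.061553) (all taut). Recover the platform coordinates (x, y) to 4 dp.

each cable: (A_i−P)·(A_i−P) = L_i²; let q_i = ‖A_i‖²−L_i²
q_1 = 0.0000+25.0000−51.2500 = -26.2500
row 1: 0.0000x + 5.0000y = 10.0000  (q_2=-36.2500)
row 2: -24.0000x + 0.0000y = -156.0000  (q_3=129.7500)
row 3: -12.0000x + 10.0000y = -58.0000  (q_4=31.7500)
Cramer on rows 1–2 → x = 6.5000, y = 2.0000
check cable 4: ‖A_4−P‖² = 4.2500 ≈ L_4² = 4.2500 ✓

(6.5000, 2.0000)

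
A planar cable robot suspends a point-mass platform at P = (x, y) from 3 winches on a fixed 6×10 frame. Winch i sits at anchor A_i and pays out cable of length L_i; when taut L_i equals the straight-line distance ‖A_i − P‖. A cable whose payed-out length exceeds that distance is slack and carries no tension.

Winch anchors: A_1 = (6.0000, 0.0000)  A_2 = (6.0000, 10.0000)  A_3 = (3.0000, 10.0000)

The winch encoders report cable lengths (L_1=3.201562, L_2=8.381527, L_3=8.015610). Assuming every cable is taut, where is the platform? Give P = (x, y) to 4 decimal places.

(3.5000, 2.0000)

each cable: (A_i−P)·(A_i−P) = L_i²; let c_i = ‖A_i‖²−L_i²
c_1 = 36.0000+0.0000−10.2500 = 25.7500
row 1: 0.0000x − 20.0000y = -40.0000  (c_2=65.7500)
row 2: 6.0000x − 20.0000y = -19.0000  (c_3=44.7500)
Cramer on rows 1–2 → x = 3.5000, y = 2.0000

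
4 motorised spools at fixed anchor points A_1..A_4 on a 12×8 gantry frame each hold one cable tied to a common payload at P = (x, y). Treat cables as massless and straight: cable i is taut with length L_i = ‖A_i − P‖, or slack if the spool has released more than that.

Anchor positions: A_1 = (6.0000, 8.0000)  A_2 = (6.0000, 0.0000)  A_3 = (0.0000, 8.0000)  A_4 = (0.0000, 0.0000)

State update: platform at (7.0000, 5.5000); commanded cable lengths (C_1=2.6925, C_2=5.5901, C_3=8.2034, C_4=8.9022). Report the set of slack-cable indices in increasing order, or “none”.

3

i=1: geometric 2.6926 vs commanded 2.6925 ⇒ taut
i=2: geometric 5.5902 vs commanded 5.5901 ⇒ taut
i=3: geometric 7.4330 vs commanded 8.2034 ⇒ slack
i=4: geometric 8.9022 vs commanded 8.9022 ⇒ taut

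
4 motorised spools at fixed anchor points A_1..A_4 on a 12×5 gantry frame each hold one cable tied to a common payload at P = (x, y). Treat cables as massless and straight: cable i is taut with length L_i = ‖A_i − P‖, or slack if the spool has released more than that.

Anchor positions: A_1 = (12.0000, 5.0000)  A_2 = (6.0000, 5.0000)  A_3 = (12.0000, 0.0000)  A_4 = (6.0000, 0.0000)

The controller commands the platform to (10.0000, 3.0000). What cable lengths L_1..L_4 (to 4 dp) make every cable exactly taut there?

(2.8284, 4.4721, 3.6056, 5.0000)

cable 1: Δx=2.0000, Δy=2.0000; L_1 = √(Δx²+Δy²) = 2.8284
cable 2: Δx=-4.0000, Δy=2.0000; L_2 = √(Δx²+Δy²) = 4.4721
cable 3: Δx=2.0000, Δy=-3.0000; L_3 = √(Δx²+Δy²) = 3.6056
cable 4: Δx=-4.0000, Δy=-3.0000; L_4 = √(Δx²+Δy²) = 5.0000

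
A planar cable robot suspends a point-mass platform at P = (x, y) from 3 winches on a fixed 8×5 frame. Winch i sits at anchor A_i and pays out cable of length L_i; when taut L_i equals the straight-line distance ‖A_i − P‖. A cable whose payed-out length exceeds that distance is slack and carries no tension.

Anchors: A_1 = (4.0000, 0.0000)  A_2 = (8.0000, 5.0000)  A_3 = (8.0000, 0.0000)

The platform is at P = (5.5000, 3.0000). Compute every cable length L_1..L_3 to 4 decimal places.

L_1 = √((4.0000−5.5000)² + (0.0000−3.0000)²) = 3.3541
L_2 = √((8.0000−5.5000)² + (5.0000−3.0000)²) = 3.2016
L_3 = √((8.0000−5.5000)² + (0.0000−3.0000)²) = 3.9051

(3.3541, 3.2016, 3.9051)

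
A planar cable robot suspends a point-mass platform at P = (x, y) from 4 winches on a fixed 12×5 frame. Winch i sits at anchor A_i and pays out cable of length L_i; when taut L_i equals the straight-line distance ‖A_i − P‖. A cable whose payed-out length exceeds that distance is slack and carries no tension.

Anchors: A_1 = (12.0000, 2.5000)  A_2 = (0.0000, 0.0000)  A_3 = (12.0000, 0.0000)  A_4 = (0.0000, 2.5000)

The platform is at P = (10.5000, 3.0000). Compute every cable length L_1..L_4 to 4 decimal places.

(1.5811, 10.9202, 3.3541, 10.5119)

L_1: Δ = A_1−P = (1.5000, -0.5000) → ‖Δ‖ = √2.5000 = 1.5811
L_2: Δ = A_2−P = (-10.5000, -3.0000) → ‖Δ‖ = √119.2500 = 10.9202
L_3: Δ = A_3−P = (1.5000, -3.0000) → ‖Δ‖ = √11.2500 = 3.3541
L_4: Δ = A_4−P = (-10.5000, -0.5000) → ‖Δ‖ = √110.5000 = 10.5119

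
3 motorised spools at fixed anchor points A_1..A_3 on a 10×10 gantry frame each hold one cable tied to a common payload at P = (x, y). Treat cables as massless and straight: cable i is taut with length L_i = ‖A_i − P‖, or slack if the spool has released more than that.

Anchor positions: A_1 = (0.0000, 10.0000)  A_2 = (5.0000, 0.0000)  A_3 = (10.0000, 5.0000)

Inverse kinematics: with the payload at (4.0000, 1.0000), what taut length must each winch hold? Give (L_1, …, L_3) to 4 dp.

L_1: Δ = A_1−P = (-4.0000, 9.0000) → ‖Δ‖ = √97.0000 = 9.8489
L_2: Δ = A_2−P = (1.0000, -1.0000) → ‖Δ‖ = √2.0000 = 1.4142
L_3: Δ = A_3−P = (6.0000, 4.0000) → ‖Δ‖ = √52.0000 = 7.2111

(9.8489, 1.4142, 7.2111)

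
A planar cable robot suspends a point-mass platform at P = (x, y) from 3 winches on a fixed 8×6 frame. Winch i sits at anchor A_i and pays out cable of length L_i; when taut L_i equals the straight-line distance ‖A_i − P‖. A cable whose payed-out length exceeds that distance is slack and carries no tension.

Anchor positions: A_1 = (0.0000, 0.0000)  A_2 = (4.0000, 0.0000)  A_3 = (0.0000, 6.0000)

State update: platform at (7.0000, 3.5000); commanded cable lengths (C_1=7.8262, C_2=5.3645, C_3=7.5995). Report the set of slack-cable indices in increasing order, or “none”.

2, 3

cable 1: L_1 = ‖A_1−P‖ = 7.8262;  C_1 = 7.8262 → taut
cable 2: L_2 = ‖A_2−P‖ = 4.6098;  C_2 = 5.3645 → slack
cable 3: L_3 = ‖A_3−P‖ = 7.4330;  C_3 = 7.5995 → slack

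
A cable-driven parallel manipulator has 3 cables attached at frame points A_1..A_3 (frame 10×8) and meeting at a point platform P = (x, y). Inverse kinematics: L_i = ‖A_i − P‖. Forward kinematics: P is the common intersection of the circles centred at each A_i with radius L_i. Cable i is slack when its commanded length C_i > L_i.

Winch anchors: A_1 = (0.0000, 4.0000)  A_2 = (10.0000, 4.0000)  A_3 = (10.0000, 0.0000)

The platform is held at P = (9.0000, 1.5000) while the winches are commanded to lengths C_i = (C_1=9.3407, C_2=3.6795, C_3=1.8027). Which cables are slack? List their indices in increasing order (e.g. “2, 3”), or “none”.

i=1: geometric 9.3408 vs commanded 9.3407 ⇒ taut
i=2: geometric 2.6926 vs commanded 3.6795 ⇒ slack
i=3: geometric 1.8028 vs commanded 1.8027 ⇒ taut

2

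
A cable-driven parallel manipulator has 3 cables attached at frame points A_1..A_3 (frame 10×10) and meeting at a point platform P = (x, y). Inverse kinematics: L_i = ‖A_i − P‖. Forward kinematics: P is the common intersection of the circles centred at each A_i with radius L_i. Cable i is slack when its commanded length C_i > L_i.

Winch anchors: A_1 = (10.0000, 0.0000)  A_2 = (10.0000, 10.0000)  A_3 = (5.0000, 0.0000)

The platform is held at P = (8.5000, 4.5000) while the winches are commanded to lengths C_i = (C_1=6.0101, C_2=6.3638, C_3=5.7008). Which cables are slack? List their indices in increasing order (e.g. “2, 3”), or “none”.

cable 1: √((1.5000)²+(-4.5000)²)=4.7434, C_1=6.0101: slack
cable 2: √((1.5000)²+(5.5000)²)=5.7009, C_2=6.3638: slack
cable 3: √((-3.5000)²+(-4.5000)²)=5.7009, C_3=5.7008: taut

1, 2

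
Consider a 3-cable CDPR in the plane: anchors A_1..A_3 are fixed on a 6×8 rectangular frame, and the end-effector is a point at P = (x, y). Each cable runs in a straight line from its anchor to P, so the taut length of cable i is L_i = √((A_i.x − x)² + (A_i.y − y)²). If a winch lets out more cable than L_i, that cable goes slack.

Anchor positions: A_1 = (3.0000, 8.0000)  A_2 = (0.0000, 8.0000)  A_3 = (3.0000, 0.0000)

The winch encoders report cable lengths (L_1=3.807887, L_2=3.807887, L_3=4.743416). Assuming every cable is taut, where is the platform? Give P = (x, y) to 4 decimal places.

expand ‖A_i−P‖²=L_i² and subtract eq 1 (q_i ≔ ‖A_i‖²−L_i²)
q_1 = 9.0000+64.0000−14.5000 = 58.5000
eq1−eq2 → [6.0000  0.0000]·P = 9.0000
eq1−eq3 → [0.0000  16.0000]·P = 72.0000
2×2 solve → P = (1.5000, 4.5000)

(1.5000, 4.5000)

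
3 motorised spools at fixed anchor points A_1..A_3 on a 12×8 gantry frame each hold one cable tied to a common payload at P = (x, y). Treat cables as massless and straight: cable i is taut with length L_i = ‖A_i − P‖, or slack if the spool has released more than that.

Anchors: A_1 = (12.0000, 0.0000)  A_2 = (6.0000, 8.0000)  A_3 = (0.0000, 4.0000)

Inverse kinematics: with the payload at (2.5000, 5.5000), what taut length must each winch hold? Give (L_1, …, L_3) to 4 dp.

(10.9772, 4.3012, 2.9155)

L_1 = √((12.0000−2.5000)² + (0.0000−5.5000)²) = 10.9772
L_2 = √((6.0000−2.5000)² + (8.0000−5.5000)²) = 4.3012
L_3 = √((0.0000−2.5000)² + (4.0000−5.5000)²) = 2.9155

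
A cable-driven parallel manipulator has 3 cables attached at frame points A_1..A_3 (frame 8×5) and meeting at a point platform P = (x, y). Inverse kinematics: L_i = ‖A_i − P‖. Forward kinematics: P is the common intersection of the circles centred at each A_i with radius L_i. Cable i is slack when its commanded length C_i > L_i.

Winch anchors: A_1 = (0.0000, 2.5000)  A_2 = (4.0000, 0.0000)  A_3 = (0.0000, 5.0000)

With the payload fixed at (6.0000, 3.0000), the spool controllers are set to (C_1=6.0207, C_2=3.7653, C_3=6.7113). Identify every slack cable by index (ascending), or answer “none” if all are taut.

i=1: geometric 6.0208 vs commanded 6.0207 ⇒ taut
i=2: geometric 3.6056 vs commanded 3.7653 ⇒ slack
i=3: geometric 6.3246 vs commanded 6.7113 ⇒ slack

2, 3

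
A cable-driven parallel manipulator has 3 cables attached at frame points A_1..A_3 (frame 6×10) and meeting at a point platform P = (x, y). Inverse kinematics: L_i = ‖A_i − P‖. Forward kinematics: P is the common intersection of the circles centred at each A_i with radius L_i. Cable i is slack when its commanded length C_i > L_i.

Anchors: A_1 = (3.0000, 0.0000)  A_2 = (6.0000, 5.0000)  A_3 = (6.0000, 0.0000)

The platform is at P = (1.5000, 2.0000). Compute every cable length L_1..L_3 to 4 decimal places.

cable 1: Δx=1.5000, Δy=-2.0000; L_1 = √(Δx²+Δy²) = 2.5000
cable 2: Δx=4.5000, Δy=3.0000; L_2 = √(Δx²+Δy²) = 5.4083
cable 3: Δx=4.5000, Δy=-2.0000; L_3 = √(Δx²+Δy²) = 4.9244

(2.5000, 5.4083, 4.9244)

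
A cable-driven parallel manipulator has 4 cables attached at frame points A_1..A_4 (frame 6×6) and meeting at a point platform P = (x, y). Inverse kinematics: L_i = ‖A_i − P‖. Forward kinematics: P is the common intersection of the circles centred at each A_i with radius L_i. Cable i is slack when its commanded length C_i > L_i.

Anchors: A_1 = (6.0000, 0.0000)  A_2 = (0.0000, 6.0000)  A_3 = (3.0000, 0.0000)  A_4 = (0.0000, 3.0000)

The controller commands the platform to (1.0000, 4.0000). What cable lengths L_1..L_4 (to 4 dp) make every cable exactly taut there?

L_1 = √((6.0000−1.0000)² + (0.0000−4.0000)²) = 6.4031
L_2 = √((0.0000−1.0000)² + (6.0000−4.0000)²) = 2.2361
L_3 = √((3.0000−1.0000)² + (0.0000−4.0000)²) = 4.4721
L_4 = √((0.0000−1.0000)² + (3.0000−4.0000)²) = 1.4142

(6.4031, 2.2361, 4.4721, 1.4142)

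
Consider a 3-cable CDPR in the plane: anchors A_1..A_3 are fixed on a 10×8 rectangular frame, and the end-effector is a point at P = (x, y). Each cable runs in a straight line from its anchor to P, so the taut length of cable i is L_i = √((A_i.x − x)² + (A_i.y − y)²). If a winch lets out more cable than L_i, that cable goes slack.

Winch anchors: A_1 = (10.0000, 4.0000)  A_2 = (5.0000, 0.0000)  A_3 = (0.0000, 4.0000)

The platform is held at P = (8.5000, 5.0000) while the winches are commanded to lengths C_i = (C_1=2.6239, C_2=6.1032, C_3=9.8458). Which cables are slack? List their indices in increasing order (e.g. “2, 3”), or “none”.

cable 1: √((1.5000)²+(-1.0000)²)=1.8028, C_1=2.6239: slack
cable 2: √((-3.5000)²+(-5.0000)²)=6.1033, C_2=6.1032: taut
cable 3: √((-8.5000)²+(-1.0000)²)=8.5586, C_3=9.8458: slack

1, 3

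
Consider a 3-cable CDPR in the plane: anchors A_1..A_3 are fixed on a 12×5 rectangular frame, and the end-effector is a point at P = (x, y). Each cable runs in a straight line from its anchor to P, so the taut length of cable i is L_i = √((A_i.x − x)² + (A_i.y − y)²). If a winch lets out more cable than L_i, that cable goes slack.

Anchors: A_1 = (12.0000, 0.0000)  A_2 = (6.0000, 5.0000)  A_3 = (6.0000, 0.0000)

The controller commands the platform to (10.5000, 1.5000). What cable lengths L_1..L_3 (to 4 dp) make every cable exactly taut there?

(2.1213, 5.7009, 4.7434)

L_1 = √((12.0000−10.5000)² + (0.0000−1.5000)²) = 2.1213
L_2 = √((6.0000−10.5000)² + (5.0000−1.5000)²) = 5.7009
L_3 = √((6.0000−10.5000)² + (0.0000−1.5000)²) = 4.7434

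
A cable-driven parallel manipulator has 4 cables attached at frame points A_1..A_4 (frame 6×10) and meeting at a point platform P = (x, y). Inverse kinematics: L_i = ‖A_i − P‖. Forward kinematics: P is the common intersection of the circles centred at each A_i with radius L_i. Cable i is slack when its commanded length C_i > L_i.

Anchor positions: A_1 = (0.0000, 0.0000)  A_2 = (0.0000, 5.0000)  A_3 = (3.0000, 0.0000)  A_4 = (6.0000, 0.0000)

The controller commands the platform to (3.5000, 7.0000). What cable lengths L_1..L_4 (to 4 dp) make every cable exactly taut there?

L_1 = √((0.0000−3.5000)² + (0.0000−7.0000)²) = 7.8262
L_2 = √((0.0000−3.5000)² + (5.0000−7.0000)²) = 4.0311
L_3 = √((3.0000−3.5000)² + (0.0000−7.0000)²) = 7.0178
L_4 = √((6.0000−3.5000)² + (0.0000−7.0000)²) = 7.4330

(7.8262, 4.0311, 7.0178, 7.4330)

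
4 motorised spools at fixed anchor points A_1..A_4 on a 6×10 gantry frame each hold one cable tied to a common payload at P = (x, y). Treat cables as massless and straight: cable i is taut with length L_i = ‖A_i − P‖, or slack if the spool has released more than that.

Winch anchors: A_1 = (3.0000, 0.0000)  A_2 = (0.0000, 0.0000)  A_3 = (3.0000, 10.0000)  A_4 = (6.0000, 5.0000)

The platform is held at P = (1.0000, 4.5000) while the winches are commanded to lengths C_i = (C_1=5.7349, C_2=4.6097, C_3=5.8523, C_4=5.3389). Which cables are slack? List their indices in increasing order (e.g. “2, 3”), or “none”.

i=1: geometric 4.9244 vs commanded 5.7349 ⇒ slack
i=2: geometric 4.6098 vs commanded 4.6097 ⇒ taut
i=3: geometric 5.8523 vs commanded 5.8523 ⇒ taut
i=4: geometric 5.0249 vs commanded 5.3389 ⇒ slack

1, 4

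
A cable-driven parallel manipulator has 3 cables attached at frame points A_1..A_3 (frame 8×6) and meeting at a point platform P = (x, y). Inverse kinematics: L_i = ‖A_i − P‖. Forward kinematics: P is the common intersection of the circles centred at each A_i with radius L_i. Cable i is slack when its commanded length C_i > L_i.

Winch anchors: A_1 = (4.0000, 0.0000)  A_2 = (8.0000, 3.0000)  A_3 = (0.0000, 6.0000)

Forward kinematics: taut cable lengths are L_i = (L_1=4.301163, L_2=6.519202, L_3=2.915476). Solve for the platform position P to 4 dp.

expand ‖A_i−P‖²=L_i² and subtract eq 1 (c_i ≔ ‖A_i‖²−L_i²)
c_1 = 16.0000+0.0000−18.5000 = -2.5000
eq1−eq2 → [-8.0000  -6.0000]·P = -33.0000
eq1−eq3 → [8.0000  -12.0000]·P = -30.0000
2×2 solve → P = (1.5000, 3.5000)

(1.5000, 3.5000)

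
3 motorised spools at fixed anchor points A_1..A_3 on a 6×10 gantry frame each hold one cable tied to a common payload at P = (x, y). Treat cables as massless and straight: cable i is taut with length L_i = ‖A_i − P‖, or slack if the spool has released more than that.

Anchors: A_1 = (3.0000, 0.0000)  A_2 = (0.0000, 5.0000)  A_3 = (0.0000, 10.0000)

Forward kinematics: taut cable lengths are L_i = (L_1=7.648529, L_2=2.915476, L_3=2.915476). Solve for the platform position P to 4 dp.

(1.5000, 7.5000)

circle eqns → linear via eq_j − eq_1; set k_j = A_j·A_j − L_j²
k_1 = 9.0000+0.0000−58.5000 = -49.5000
6.0000·x − 10.0000·y = k_1−k_2 = -66.0000
6.0000·x − 20.0000·y = k_1−k_3 = -141.0000
solve first two rows → x=1.5000, y=7.5000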